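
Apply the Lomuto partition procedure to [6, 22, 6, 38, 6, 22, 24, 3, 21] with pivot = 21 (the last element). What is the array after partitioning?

Lomuto partition with pivot = 21:

Initial array: [6, 22, 6, 38, 6, 22, 24, 3, 21]

arr[0]=6 <= 21: swap with position 0, array becomes [6, 22, 6, 38, 6, 22, 24, 3, 21]
arr[1]=22 > 21: no swap
arr[2]=6 <= 21: swap with position 1, array becomes [6, 6, 22, 38, 6, 22, 24, 3, 21]
arr[3]=38 > 21: no swap
arr[4]=6 <= 21: swap with position 2, array becomes [6, 6, 6, 38, 22, 22, 24, 3, 21]
arr[5]=22 > 21: no swap
arr[6]=24 > 21: no swap
arr[7]=3 <= 21: swap with position 3, array becomes [6, 6, 6, 3, 22, 22, 24, 38, 21]

Place pivot at position 4: [6, 6, 6, 3, 21, 22, 24, 38, 22]
Pivot position: 4

After partitioning with pivot 21, the array becomes [6, 6, 6, 3, 21, 22, 24, 38, 22]. The pivot is placed at index 4. All elements to the left of the pivot are <= 21, and all elements to the right are > 21.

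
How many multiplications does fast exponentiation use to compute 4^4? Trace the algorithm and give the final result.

Computing 4^4 by squaring (build up from 4^1; each line after the first costs one multiplication):

4^1 = 4
4^2 = (4^1)^2 = 4^2 = 16
4^4 = (4^2)^2 = 16^2 = 256

Result: 256
Multiplications needed: 2 (2 lines after 4^1)

4^4 = 256. Using exponentiation by squaring, this requires 2 multiplications. The key idea: if the exponent is even, square the half-power; if odd, multiply by the base once.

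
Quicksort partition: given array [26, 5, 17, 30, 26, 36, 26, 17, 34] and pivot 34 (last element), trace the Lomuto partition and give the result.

Lomuto partition with pivot = 34:

Initial array: [26, 5, 17, 30, 26, 36, 26, 17, 34]

arr[0]=26 <= 34: swap with position 0, array becomes [26, 5, 17, 30, 26, 36, 26, 17, 34]
arr[1]=5 <= 34: swap with position 1, array becomes [26, 5, 17, 30, 26, 36, 26, 17, 34]
arr[2]=17 <= 34: swap with position 2, array becomes [26, 5, 17, 30, 26, 36, 26, 17, 34]
arr[3]=30 <= 34: swap with position 3, array becomes [26, 5, 17, 30, 26, 36, 26, 17, 34]
arr[4]=26 <= 34: swap with position 4, array becomes [26, 5, 17, 30, 26, 36, 26, 17, 34]
arr[5]=36 > 34: no swap
arr[6]=26 <= 34: swap with position 5, array becomes [26, 5, 17, 30, 26, 26, 36, 17, 34]
arr[7]=17 <= 34: swap with position 6, array becomes [26, 5, 17, 30, 26, 26, 17, 36, 34]

Place pivot at position 7: [26, 5, 17, 30, 26, 26, 17, 34, 36]
Pivot position: 7

After partitioning with pivot 34, the array becomes [26, 5, 17, 30, 26, 26, 17, 34, 36]. The pivot is placed at index 7. All elements to the left of the pivot are <= 34, and all elements to the right are > 34.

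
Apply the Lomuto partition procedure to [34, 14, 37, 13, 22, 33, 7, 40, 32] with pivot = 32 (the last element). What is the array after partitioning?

Lomuto partition with pivot = 32:

Initial array: [34, 14, 37, 13, 22, 33, 7, 40, 32]

arr[0]=34 > 32: no swap
arr[1]=14 <= 32: swap with position 0, array becomes [14, 34, 37, 13, 22, 33, 7, 40, 32]
arr[2]=37 > 32: no swap
arr[3]=13 <= 32: swap with position 1, array becomes [14, 13, 37, 34, 22, 33, 7, 40, 32]
arr[4]=22 <= 32: swap with position 2, array becomes [14, 13, 22, 34, 37, 33, 7, 40, 32]
arr[5]=33 > 32: no swap
arr[6]=7 <= 32: swap with position 3, array becomes [14, 13, 22, 7, 37, 33, 34, 40, 32]
arr[7]=40 > 32: no swap

Place pivot at position 4: [14, 13, 22, 7, 32, 33, 34, 40, 37]
Pivot position: 4

After partitioning with pivot 32, the array becomes [14, 13, 22, 7, 32, 33, 34, 40, 37]. The pivot is placed at index 4. All elements to the left of the pivot are <= 32, and all elements to the right are > 32.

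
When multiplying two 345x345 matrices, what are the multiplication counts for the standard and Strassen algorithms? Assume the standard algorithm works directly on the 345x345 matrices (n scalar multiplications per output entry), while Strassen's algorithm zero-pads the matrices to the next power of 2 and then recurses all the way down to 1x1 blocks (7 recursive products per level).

Matrix multiplication for 345x345 matrices:

Strassen's algorithm requires power-of-2 dimensions. Pad 345x345 to 512x512 (next power of 2).

Standard algorithm: 345^3 = 41063625 multiplications
Strassen's algorithm: 7^(log2(512)) = 7^9 = 40353607 multiplications
Savings: 41063625 - 40353607 = 710018 multiplications

Standard: 41063625 multiplications (345^3). Strassen: 40353607 multiplications (7^9, after padding to 512x512). Strassen reduces 8 recursive multiplications to 7 at each level.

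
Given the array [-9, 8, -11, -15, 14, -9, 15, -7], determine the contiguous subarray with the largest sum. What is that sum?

Using Kadane's algorithm on [-9, 8, -11, -15, 14, -9, 15, -7]:

Scanning through the array:
Position 1 (value 8): max_ending_here = 8, max_so_far = 8
Position 2 (value -11): max_ending_here = -3, max_so_far = 8
Position 3 (value -15): max_ending_here = -15, max_so_far = 8
Position 4 (value 14): max_ending_here = 14, max_so_far = 14
Position 5 (value -9): max_ending_here = 5, max_so_far = 14
Position 6 (value 15): max_ending_here = 20, max_so_far = 20
Position 7 (value -7): max_ending_here = 13, max_so_far = 20

Maximum subarray: [14, -9, 15]
Maximum sum: 20

The maximum subarray is [14, -9, 15] with sum 20. This subarray runs from index 4 to index 6.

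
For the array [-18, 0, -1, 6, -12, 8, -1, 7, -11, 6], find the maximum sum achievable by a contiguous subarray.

Using Kadane's algorithm on [-18, 0, -1, 6, -12, 8, -1, 7, -11, 6]:

Scanning through the array:
Position 1 (value 0): max_ending_here = 0, max_so_far = 0
Position 2 (value -1): max_ending_here = -1, max_so_far = 0
Position 3 (value 6): max_ending_here = 6, max_so_far = 6
Position 4 (value -12): max_ending_here = -6, max_so_far = 6
Position 5 (value 8): max_ending_here = 8, max_so_far = 8
Position 6 (value -1): max_ending_here = 7, max_so_far = 8
Position 7 (value 7): max_ending_here = 14, max_so_far = 14
Position 8 (value -11): max_ending_here = 3, max_so_far = 14
Position 9 (value 6): max_ending_here = 9, max_so_far = 14

Maximum subarray: [8, -1, 7]
Maximum sum: 14

The maximum subarray is [8, -1, 7] with sum 14. This subarray runs from index 5 to index 7.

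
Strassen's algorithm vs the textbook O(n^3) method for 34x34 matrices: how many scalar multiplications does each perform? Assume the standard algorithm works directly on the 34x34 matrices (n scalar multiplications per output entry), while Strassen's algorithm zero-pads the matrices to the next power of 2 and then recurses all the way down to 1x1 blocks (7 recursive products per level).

Matrix multiplication for 34x34 matrices:

Strassen's algorithm requires power-of-2 dimensions. Pad 34x34 to 64x64 (next power of 2).

Standard algorithm: 34^3 = 39304 multiplications
Strassen's algorithm: 7^(log2(64)) = 7^6 = 117649 multiplications
Difference: 39304 - 117649 = -78345 (Strassen uses MORE here due to padding overhead — for small or just-over-power-of-2 n, padding can outweigh the per-level savings)

Standard: 39304 multiplications (34^3). Strassen: 117649 multiplications (7^6, after padding to 64x64). Strassen reduces 8 recursive multiplications to 7 at each level.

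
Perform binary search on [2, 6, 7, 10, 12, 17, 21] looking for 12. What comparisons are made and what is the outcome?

Binary search for 12 in [2, 6, 7, 10, 12, 17, 21]:

lo=0, hi=6, mid=3, arr[mid]=10 -> 10 < 12, search right half
lo=4, hi=6, mid=5, arr[mid]=17 -> 17 > 12, search left half
lo=4, hi=4, mid=4, arr[mid]=12 -> Found target at index 4!

Binary search finds 12 at index 4 after 3 comparisons. The search repeatedly halves the search space by comparing with the middle element.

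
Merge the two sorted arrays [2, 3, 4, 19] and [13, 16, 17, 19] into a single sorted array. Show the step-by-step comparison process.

Merging process:

Compare 2 vs 13: take 2 from left. Merged: [2]
Compare 3 vs 13: take 3 from left. Merged: [2, 3]
Compare 4 vs 13: take 4 from left. Merged: [2, 3, 4]
Compare 19 vs 13: take 13 from right. Merged: [2, 3, 4, 13]
Compare 19 vs 16: take 16 from right. Merged: [2, 3, 4, 13, 16]
Compare 19 vs 17: take 17 from right. Merged: [2, 3, 4, 13, 16, 17]
Compare 19 vs 19: take 19 from left. Merged: [2, 3, 4, 13, 16, 17, 19]
Append remaining from right: [19]. Merged: [2, 3, 4, 13, 16, 17, 19, 19]

Final merged array: [2, 3, 4, 13, 16, 17, 19, 19]
Total comparisons: 7

The merged array is [2, 3, 4, 13, 16, 17, 19, 19], requiring 7 comparisons. The merge step runs in O(n) time where n is the total number of elements.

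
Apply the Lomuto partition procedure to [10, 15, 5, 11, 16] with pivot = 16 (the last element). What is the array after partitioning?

Lomuto partition with pivot = 16:

Initial array: [10, 15, 5, 11, 16]

arr[0]=10 <= 16: swap with position 0, array becomes [10, 15, 5, 11, 16]
arr[1]=15 <= 16: swap with position 1, array becomes [10, 15, 5, 11, 16]
arr[2]=5 <= 16: swap with position 2, array becomes [10, 15, 5, 11, 16]
arr[3]=11 <= 16: swap with position 3, array becomes [10, 15, 5, 11, 16]

Place pivot at position 4: [10, 15, 5, 11, 16]
Pivot position: 4

After partitioning with pivot 16, the array becomes [10, 15, 5, 11, 16]. The pivot is placed at index 4. All elements to the left of the pivot are <= 16, and all elements to the right are > 16.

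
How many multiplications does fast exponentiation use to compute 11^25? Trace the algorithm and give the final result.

Computing 11^25 by squaring (build up from 11^1; each line after the first costs one multiplication):

11^1 = 11
11^2 = (11^1)^2 = 11^2 = 121
11^3 = 11 * 11^2 = 11 * 121 = 1331
11^6 = (11^3)^2 = 1331^2 = 1771561
11^12 = (11^6)^2 = 1771561^2 = 3138428376721
11^24 = (11^12)^2 = 3138428376721^2 = 9849732675807611094711841
11^25 = 11 * 11^24 = 11 * 9849732675807611094711841 = 108347059433883722041830251

Result: 108347059433883722041830251
Multiplications needed: 6 (6 lines after 11^1)

11^25 = 108347059433883722041830251. Using exponentiation by squaring, this requires 6 multiplications. The key idea: if the exponent is even, square the half-power; if odd, multiply by the base once.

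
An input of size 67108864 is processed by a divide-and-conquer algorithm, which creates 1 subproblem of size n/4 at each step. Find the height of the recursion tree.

For divide and conquer with division factor 4:

Problem sizes at each level:
Level 0: 67108864
Level 1: 16777216
Level 2: 4194304
Level 3: 1048576
Level 4: 262144
Level 5: 65536
Level 6: 16384
Level 7: 4096
Level 8: 1024
Level 9: 256
Level 10: 64
Level 11: 16
Level 12: 4
Level 13: 1

The root is level 0 and the size-1 base case is level 13 (the tree spans levels 0 through 13, i.e. 14 levels counting the root), so the depth is the number of divisions: log_4(67108864) = 13

The recursion tree depth is log_4(67108864) = 13. At each level, the problem size is divided by 4, so it takes 13 divisions to reduce to a base case of size 1. The algorithm makes 1 recursive call at each level.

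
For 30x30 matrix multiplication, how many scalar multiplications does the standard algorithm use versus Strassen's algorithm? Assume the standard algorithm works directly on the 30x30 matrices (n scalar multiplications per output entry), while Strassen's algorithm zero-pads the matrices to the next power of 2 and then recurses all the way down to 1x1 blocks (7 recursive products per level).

Matrix multiplication for 30x30 matrices:

Strassen's algorithm requires power-of-2 dimensions. Pad 30x30 to 32x32 (next power of 2).

Standard algorithm: 30^3 = 27000 multiplications
Strassen's algorithm: 7^(log2(32)) = 7^5 = 16807 multiplications
Savings: 27000 - 16807 = 10193 multiplications

Standard: 27000 multiplications (30^3). Strassen: 16807 multiplications (7^5, after padding to 32x32). Strassen reduces 8 recursive multiplications to 7 at each level.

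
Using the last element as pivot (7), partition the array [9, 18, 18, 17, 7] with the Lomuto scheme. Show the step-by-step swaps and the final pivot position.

Lomuto partition with pivot = 7:

Initial array: [9, 18, 18, 17, 7]

arr[0]=9 > 7: no swap
arr[1]=18 > 7: no swap
arr[2]=18 > 7: no swap
arr[3]=17 > 7: no swap

Place pivot at position 0: [7, 18, 18, 17, 9]
Pivot position: 0

After partitioning with pivot 7, the array becomes [7, 18, 18, 17, 9]. The pivot is placed at index 0. All elements to the left of the pivot are <= 7, and all elements to the right are > 7.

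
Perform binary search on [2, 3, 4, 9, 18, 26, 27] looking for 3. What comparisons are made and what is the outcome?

Binary search for 3 in [2, 3, 4, 9, 18, 26, 27]:

lo=0, hi=6, mid=3, arr[mid]=9 -> 9 > 3, search left half
lo=0, hi=2, mid=1, arr[mid]=3 -> Found target at index 1!

Binary search finds 3 at index 1 after 2 comparisons. The search repeatedly halves the search space by comparing with the middle element.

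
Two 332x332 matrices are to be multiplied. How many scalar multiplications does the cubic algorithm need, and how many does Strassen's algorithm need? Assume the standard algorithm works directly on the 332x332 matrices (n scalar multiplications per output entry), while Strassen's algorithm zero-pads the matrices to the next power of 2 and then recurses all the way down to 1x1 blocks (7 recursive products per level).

Matrix multiplication for 332x332 matrices:

Strassen's algorithm requires power-of-2 dimensions. Pad 332x332 to 512x512 (next power of 2).

Standard algorithm: 332^3 = 36594368 multiplications
Strassen's algorithm: 7^(log2(512)) = 7^9 = 40353607 multiplications
Difference: 36594368 - 40353607 = -3759239 (Strassen uses MORE here due to padding overhead — for small or just-over-power-of-2 n, padding can outweigh the per-level savings)

Standard: 36594368 multiplications (332^3). Strassen: 40353607 multiplications (7^9, after padding to 512x512). Strassen reduces 8 recursive multiplications to 7 at each level.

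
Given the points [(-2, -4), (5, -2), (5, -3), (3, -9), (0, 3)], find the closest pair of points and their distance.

Computing all pairwise distances among 5 points:

d((-2, -4), (5, -2)) = 7.2801
d((-2, -4), (5, -3)) = 7.0711
d((-2, -4), (3, -9)) = 7.0711
d((-2, -4), (0, 3)) = 7.2801
d((5, -2), (5, -3)) = 1.0 <-- minimum
d((5, -2), (3, -9)) = 7.2801
d((5, -2), (0, 3)) = 7.0711
d((5, -3), (3, -9)) = 6.3246
d((5, -3), (0, 3)) = 7.8102
d((3, -9), (0, 3)) = 12.3693

Closest pair: (5, -2) and (5, -3) with distance 1.0

The closest pair is (5, -2) and (5, -3) with Euclidean distance 1.0. For 5 points, brute-force pairwise comparison is shown above. For large n, the divide-and-conquer algorithm (sort by x, recurse on halves, check the dividing strip) achieves O(n log n).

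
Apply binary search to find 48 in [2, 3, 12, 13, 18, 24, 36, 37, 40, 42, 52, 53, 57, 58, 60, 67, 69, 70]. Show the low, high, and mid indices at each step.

Binary search for 48 in [2, 3, 12, 13, 18, 24, 36, 37, 40, 42, 52, 53, 57, 58, 60, 67, 69, 70]:

lo=0, hi=17, mid=8, arr[mid]=40 -> 40 < 48, search right half
lo=9, hi=17, mid=13, arr[mid]=58 -> 58 > 48, search left half
lo=9, hi=12, mid=10, arr[mid]=52 -> 52 > 48, search left half
lo=9, hi=9, mid=9, arr[mid]=42 -> 42 < 48, search right half
lo=10 > hi=9, target 48 not found

Binary search determines that 48 is not in the array after 4 comparisons. The search space was exhausted without finding the target.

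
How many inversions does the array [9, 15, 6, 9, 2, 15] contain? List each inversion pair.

Finding inversions in [9, 15, 6, 9, 2, 15]:

(0, 2): arr[0]=9 > arr[2]=6
(0, 4): arr[0]=9 > arr[4]=2
(1, 2): arr[1]=15 > arr[2]=6
(1, 3): arr[1]=15 > arr[3]=9
(1, 4): arr[1]=15 > arr[4]=2
(2, 4): arr[2]=6 > arr[4]=2
(3, 4): arr[3]=9 > arr[4]=2

Total inversions: 7

The array has 7 inversion(s): (0,2), (0,4), (1,2), (1,3), (1,4), (2,4), (3,4). Each pair (i,j) satisfies i < j and arr[i] > arr[j].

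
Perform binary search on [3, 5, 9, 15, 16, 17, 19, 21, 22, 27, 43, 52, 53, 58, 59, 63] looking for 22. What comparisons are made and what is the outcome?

Binary search for 22 in [3, 5, 9, 15, 16, 17, 19, 21, 22, 27, 43, 52, 53, 58, 59, 63]:

lo=0, hi=15, mid=7, arr[mid]=21 -> 21 < 22, search right half
lo=8, hi=15, mid=11, arr[mid]=52 -> 52 > 22, search left half
lo=8, hi=10, mid=9, arr[mid]=27 -> 27 > 22, search left half
lo=8, hi=8, mid=8, arr[mid]=22 -> Found target at index 8!

Binary search finds 22 at index 8 after 4 comparisons. The search repeatedly halves the search space by comparing with the middle element.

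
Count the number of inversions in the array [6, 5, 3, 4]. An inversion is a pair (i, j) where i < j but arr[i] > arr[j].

Finding inversions in [6, 5, 3, 4]:

(0, 1): arr[0]=6 > arr[1]=5
(0, 2): arr[0]=6 > arr[2]=3
(0, 3): arr[0]=6 > arr[3]=4
(1, 2): arr[1]=5 > arr[2]=3
(1, 3): arr[1]=5 > arr[3]=4

Total inversions: 5

The array has 5 inversion(s): (0,1), (0,2), (0,3), (1,2), (1,3). Each pair (i,j) satisfies i < j and arr[i] > arr[j].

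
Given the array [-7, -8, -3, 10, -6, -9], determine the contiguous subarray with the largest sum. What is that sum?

Using Kadane's algorithm on [-7, -8, -3, 10, -6, -9]:

Scanning through the array:
Position 1 (value -8): max_ending_here = -8, max_so_far = -7
Position 2 (value -3): max_ending_here = -3, max_so_far = -3
Position 3 (value 10): max_ending_here = 10, max_so_far = 10
Position 4 (value -6): max_ending_here = 4, max_so_far = 10
Position 5 (value -9): max_ending_here = -5, max_so_far = 10

Maximum subarray: [10]
Maximum sum: 10

The maximum subarray is [10] with sum 10. This subarray runs from index 3 to index 3.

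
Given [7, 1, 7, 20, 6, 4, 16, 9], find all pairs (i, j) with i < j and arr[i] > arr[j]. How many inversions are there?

Finding inversions in [7, 1, 7, 20, 6, 4, 16, 9]:

(0, 1): arr[0]=7 > arr[1]=1
(0, 4): arr[0]=7 > arr[4]=6
(0, 5): arr[0]=7 > arr[5]=4
(2, 4): arr[2]=7 > arr[4]=6
(2, 5): arr[2]=7 > arr[5]=4
(3, 4): arr[3]=20 > arr[4]=6
(3, 5): arr[3]=20 > arr[5]=4
(3, 6): arr[3]=20 > arr[6]=16
(3, 7): arr[3]=20 > arr[7]=9
(4, 5): arr[4]=6 > arr[5]=4
(6, 7): arr[6]=16 > arr[7]=9

Total inversions: 11

The array has 11 inversion(s): (0,1), (0,4), (0,5), (2,4), (2,5), (3,4), (3,5), (3,6), (3,7), (4,5), (6,7). Each pair (i,j) satisfies i < j and arr[i] > arr[j].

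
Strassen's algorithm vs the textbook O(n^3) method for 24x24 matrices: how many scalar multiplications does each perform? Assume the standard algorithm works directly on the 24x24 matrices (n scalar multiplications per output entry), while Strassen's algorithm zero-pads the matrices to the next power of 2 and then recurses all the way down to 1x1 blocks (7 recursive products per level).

Matrix multiplication for 24x24 matrices:

Strassen's algorithm requires power-of-2 dimensions. Pad 24x24 to 32x32 (next power of 2).

Standard algorithm: 24^3 = 13824 multiplications
Strassen's algorithm: 7^(log2(32)) = 7^5 = 16807 multiplications
Difference: 13824 - 16807 = -2983 (Strassen uses MORE here due to padding overhead — for small or just-over-power-of-2 n, padding can outweigh the per-level savings)

Standard: 13824 multiplications (24^3). Strassen: 16807 multiplications (7^5, after padding to 32x32). Strassen reduces 8 recursive multiplications to 7 at each level.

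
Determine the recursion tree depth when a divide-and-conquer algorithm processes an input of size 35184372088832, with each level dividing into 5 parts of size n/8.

For divide and conquer with division factor 8:

Problem sizes at each level:
Level 0: 35184372088832
Level 1: 4398046511104
Level 2: 549755813888
Level 3: 68719476736
Level 4: 8589934592
Level 5: 1073741824
Level 6: 134217728
Level 7: 16777216
Level 8: 2097152
Level 9: 262144
Level 10: 32768
Level 11: 4096
Level 12: 512
Level 13: 64
Level 14: 8
Level 15: 1

The root is level 0 and the size-1 base case is level 15 (the tree spans levels 0 through 15, i.e. 16 levels counting the root), so the depth is the number of divisions: log_8(35184372088832) = 15

The recursion tree depth is log_8(35184372088832) = 15. At each level, the problem size is divided by 8, so it takes 15 divisions to reduce to a base case of size 1. The algorithm makes 5 recursive calls at each level.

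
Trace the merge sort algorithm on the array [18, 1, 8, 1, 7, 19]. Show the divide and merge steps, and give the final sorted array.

Merge sort trace:

Split: [18, 1, 8, 1, 7, 19] -> [18, 1, 8] and [1, 7, 19]
  Split: [18, 1, 8] -> [18] and [1, 8]
    Split: [1, 8] -> [1] and [8]
    Merge: [1] + [8] -> [1, 8]
  Merge: [18] + [1, 8] -> [1, 8, 18]
  Split: [1, 7, 19] -> [1] and [7, 19]
    Split: [7, 19] -> [7] and [19]
    Merge: [7] + [19] -> [7, 19]
  Merge: [1] + [7, 19] -> [1, 7, 19]
Merge: [1, 8, 18] + [1, 7, 19] -> [1, 1, 7, 8, 18, 19]

Final sorted array: [1, 1, 7, 8, 18, 19]

The merge sort proceeds by recursively splitting the array and merging sorted halves.
After all merges, the sorted array is [1, 1, 7, 8, 18, 19].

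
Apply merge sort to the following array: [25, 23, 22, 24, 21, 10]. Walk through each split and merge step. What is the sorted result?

Merge sort trace:

Split: [25, 23, 22, 24, 21, 10] -> [25, 23, 22] and [24, 21, 10]
  Split: [25, 23, 22] -> [25] and [23, 22]
    Split: [23, 22] -> [23] and [22]
    Merge: [23] + [22] -> [22, 23]
  Merge: [25] + [22, 23] -> [22, 23, 25]
  Split: [24, 21, 10] -> [24] and [21, 10]
    Split: [21, 10] -> [21] and [10]
    Merge: [21] + [10] -> [10, 21]
  Merge: [24] + [10, 21] -> [10, 21, 24]
Merge: [22, 23, 25] + [10, 21, 24] -> [10, 21, 22, 23, 24, 25]

Final sorted array: [10, 21, 22, 23, 24, 25]

The merge sort proceeds by recursively splitting the array and merging sorted halves.
After all merges, the sorted array is [10, 21, 22, 23, 24, 25].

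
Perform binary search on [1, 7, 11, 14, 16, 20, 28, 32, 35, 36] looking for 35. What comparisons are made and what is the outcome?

Binary search for 35 in [1, 7, 11, 14, 16, 20, 28, 32, 35, 36]:

lo=0, hi=9, mid=4, arr[mid]=16 -> 16 < 35, search right half
lo=5, hi=9, mid=7, arr[mid]=32 -> 32 < 35, search right half
lo=8, hi=9, mid=8, arr[mid]=35 -> Found target at index 8!

Binary search finds 35 at index 8 after 3 comparisons. The search repeatedly halves the search space by comparing with the middle element.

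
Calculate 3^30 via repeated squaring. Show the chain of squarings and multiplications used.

Computing 3^30 by squaring (build up from 3^1; each line after the first costs one multiplication):

3^1 = 3
3^2 = (3^1)^2 = 3^2 = 9
3^3 = 3 * 3^2 = 3 * 9 = 27
3^6 = (3^3)^2 = 27^2 = 729
3^7 = 3 * 3^6 = 3 * 729 = 2187
3^14 = (3^7)^2 = 2187^2 = 4782969
3^15 = 3 * 3^14 = 3 * 4782969 = 14348907
3^30 = (3^15)^2 = 14348907^2 = 205891132094649

Result: 205891132094649
Multiplications needed: 7 (7 lines after 3^1)

3^30 = 205891132094649. Using exponentiation by squaring, this requires 7 multiplications. The key idea: if the exponent is even, square the half-power; if odd, multiply by the base once.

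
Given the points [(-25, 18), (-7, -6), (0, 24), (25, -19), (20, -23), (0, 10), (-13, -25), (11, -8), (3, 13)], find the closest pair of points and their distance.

Computing all pairwise distances among 9 points:

d((-25, 18), (-7, -6)) = 30.0
d((-25, 18), (0, 24)) = 25.7099
d((-25, 18), (25, -19)) = 62.2013
d((-25, 18), (20, -23)) = 60.8769
d((-25, 18), (0, 10)) = 26.2488
d((-25, 18), (-13, -25)) = 44.643
d((-25, 18), (11, -8)) = 44.4072
d((-25, 18), (3, 13)) = 28.4429
d((-7, -6), (0, 24)) = 30.8058
d((-7, -6), (25, -19)) = 34.5398
d((-7, -6), (20, -23)) = 31.9061
d((-7, -6), (0, 10)) = 17.4642
d((-7, -6), (-13, -25)) = 19.9249
d((-7, -6), (11, -8)) = 18.1108
d((-7, -6), (3, 13)) = 21.4709
d((0, 24), (25, -19)) = 49.7393
d((0, 24), (20, -23)) = 51.0784
d((0, 24), (0, 10)) = 14.0
d((0, 24), (-13, -25)) = 50.6952
d((0, 24), (11, -8)) = 33.8378
d((0, 24), (3, 13)) = 11.4018
d((25, -19), (20, -23)) = 6.4031
d((25, -19), (0, 10)) = 38.2884
d((25, -19), (-13, -25)) = 38.4708
d((25, -19), (11, -8)) = 17.8045
d((25, -19), (3, 13)) = 38.833
d((20, -23), (0, 10)) = 38.5876
d((20, -23), (-13, -25)) = 33.0606
d((20, -23), (11, -8)) = 17.4929
d((20, -23), (3, 13)) = 39.8121
d((0, 10), (-13, -25)) = 37.3363
d((0, 10), (11, -8)) = 21.095
d((0, 10), (3, 13)) = 4.2426 <-- minimum
d((-13, -25), (11, -8)) = 29.4109
d((-13, -25), (3, 13)) = 41.2311
d((11, -8), (3, 13)) = 22.4722

Closest pair: (0, 10) and (3, 13) with distance 4.2426

The closest pair is (0, 10) and (3, 13) with Euclidean distance 4.2426. For 9 points, brute-force pairwise comparison is shown above. For large n, the divide-and-conquer algorithm (sort by x, recurse on halves, check the dividing strip) achieves O(n log n).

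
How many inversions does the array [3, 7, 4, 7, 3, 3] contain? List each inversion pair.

Finding inversions in [3, 7, 4, 7, 3, 3]:

(1, 2): arr[1]=7 > arr[2]=4
(1, 4): arr[1]=7 > arr[4]=3
(1, 5): arr[1]=7 > arr[5]=3
(2, 4): arr[2]=4 > arr[4]=3
(2, 5): arr[2]=4 > arr[5]=3
(3, 4): arr[3]=7 > arr[4]=3
(3, 5): arr[3]=7 > arr[5]=3

Total inversions: 7

The array has 7 inversion(s): (1,2), (1,4), (1,5), (2,4), (2,5), (3,4), (3,5). Each pair (i,j) satisfies i < j and arr[i] > arr[j].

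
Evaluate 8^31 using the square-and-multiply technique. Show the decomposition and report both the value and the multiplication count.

Computing 8^31 by squaring (build up from 8^1; each line after the first costs one multiplication):

8^1 = 8
8^2 = (8^1)^2 = 8^2 = 64
8^3 = 8 * 8^2 = 8 * 64 = 512
8^6 = (8^3)^2 = 512^2 = 262144
8^7 = 8 * 8^6 = 8 * 262144 = 2097152
8^14 = (8^7)^2 = 2097152^2 = 4398046511104
8^15 = 8 * 8^14 = 8 * 4398046511104 = 35184372088832
8^30 = (8^15)^2 = 35184372088832^2 = 1237940039285380274899124224
8^31 = 8 * 8^30 = 8 * 1237940039285380274899124224 = 9903520314283042199192993792

Result: 9903520314283042199192993792
Multiplications needed: 8 (8 lines after 8^1)

8^31 = 9903520314283042199192993792. Using exponentiation by squaring, this requires 8 multiplications. The key idea: if the exponent is even, square the half-power; if odd, multiply by the base once.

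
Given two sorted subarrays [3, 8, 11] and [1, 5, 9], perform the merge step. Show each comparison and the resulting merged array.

Merging process:

Compare 3 vs 1: take 1 from right. Merged: [1]
Compare 3 vs 5: take 3 from left. Merged: [1, 3]
Compare 8 vs 5: take 5 from right. Merged: [1, 3, 5]
Compare 8 vs 9: take 8 from left. Merged: [1, 3, 5, 8]
Compare 11 vs 9: take 9 from right. Merged: [1, 3, 5, 8, 9]
Append remaining from left: [11]. Merged: [1, 3, 5, 8, 9, 11]

Final merged array: [1, 3, 5, 8, 9, 11]
Total comparisons: 5

The merged array is [1, 3, 5, 8, 9, 11], requiring 5 comparisons. The merge step runs in O(n) time where n is the total number of elements.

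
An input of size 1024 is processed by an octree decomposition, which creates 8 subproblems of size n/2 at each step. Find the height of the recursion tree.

For divide and conquer with division factor 2:

Problem sizes at each level:
Level 0: 1024
Level 1: 512
Level 2: 256
Level 3: 128
Level 4: 64
Level 5: 32
Level 6: 16
Level 7: 8
Level 8: 4
Level 9: 2
Level 10: 1

The root is level 0 and the size-1 base case is level 10 (the tree spans levels 0 through 10, i.e. 11 levels counting the root), so the depth is the number of divisions: log_2(1024) = 10

The recursion tree depth is log_2(1024) = 10. At each level, the problem size is divided by 2, so it takes 10 divisions to reduce to a base case of size 1. The algorithm makes 8 recursive calls at each level.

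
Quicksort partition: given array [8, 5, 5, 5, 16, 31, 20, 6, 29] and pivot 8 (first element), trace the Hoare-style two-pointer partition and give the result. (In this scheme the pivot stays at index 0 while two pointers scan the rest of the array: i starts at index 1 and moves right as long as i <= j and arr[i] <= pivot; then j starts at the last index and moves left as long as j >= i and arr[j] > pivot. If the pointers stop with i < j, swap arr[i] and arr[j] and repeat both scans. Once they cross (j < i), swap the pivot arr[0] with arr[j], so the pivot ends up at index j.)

Hoare-style two-pointer partition with pivot = 8:

Initial array: [8, 5, 5, 5, 16, 31, 20, 6, 29]

Pointers start at i = 1, j = 8.
i stops at index 4 (arr[4]=16 > 8), j stops at index 7 (arr[7]=6 <= 8): swap arr[4] and arr[7], array becomes [8, 5, 5, 5, 6, 31, 20, 16, 29]
i ends at 5, j ends at 4: the pointers have crossed (j < i), so scanning stops.

Swap pivot arr[0] with arr[4] to place pivot at position 4: [6, 5, 5, 5, 8, 31, 20, 16, 29]
Pivot position: 4

After partitioning with pivot 8, the array becomes [6, 5, 5, 5, 8, 31, 20, 16, 29]. The pivot is placed at index 4. All elements to the left of the pivot are <= 8, and all elements to the right are > 8.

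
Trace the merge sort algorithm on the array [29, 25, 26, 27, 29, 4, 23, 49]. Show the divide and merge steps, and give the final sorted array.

Merge sort trace:

Split: [29, 25, 26, 27, 29, 4, 23, 49] -> [29, 25, 26, 27] and [29, 4, 23, 49]
  Split: [29, 25, 26, 27] -> [29, 25] and [26, 27]
    Split: [29, 25] -> [29] and [25]
    Merge: [29] + [25] -> [25, 29]
    Split: [26, 27] -> [26] and [27]
    Merge: [26] + [27] -> [26, 27]
  Merge: [25, 29] + [26, 27] -> [25, 26, 27, 29]
  Split: [29, 4, 23, 49] -> [29, 4] and [23, 49]
    Split: [29, 4] -> [29] and [4]
    Merge: [29] + [4] -> [4, 29]
    Split: [23, 49] -> [23] and [49]
    Merge: [23] + [49] -> [23, 49]
  Merge: [4, 29] + [23, 49] -> [4, 23, 29, 49]
Merge: [25, 26, 27, 29] + [4, 23, 29, 49] -> [4, 23, 25, 26, 27, 29, 29, 49]

Final sorted array: [4, 23, 25, 26, 27, 29, 29, 49]

The merge sort proceeds by recursively splitting the array and merging sorted halves.
After all merges, the sorted array is [4, 23, 25, 26, 27, 29, 29, 49].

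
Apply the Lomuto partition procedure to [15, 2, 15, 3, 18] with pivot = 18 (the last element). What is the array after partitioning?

Lomuto partition with pivot = 18:

Initial array: [15, 2, 15, 3, 18]

arr[0]=15 <= 18: swap with position 0, array becomes [15, 2, 15, 3, 18]
arr[1]=2 <= 18: swap with position 1, array becomes [15, 2, 15, 3, 18]
arr[2]=15 <= 18: swap with position 2, array becomes [15, 2, 15, 3, 18]
arr[3]=3 <= 18: swap with position 3, array becomes [15, 2, 15, 3, 18]

Place pivot at position 4: [15, 2, 15, 3, 18]
Pivot position: 4

After partitioning with pivot 18, the array becomes [15, 2, 15, 3, 18]. The pivot is placed at index 4. All elements to the left of the pivot are <= 18, and all elements to the right are > 18.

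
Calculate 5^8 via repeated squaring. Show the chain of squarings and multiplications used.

Computing 5^8 by squaring (build up from 5^1; each line after the first costs one multiplication):

5^1 = 5
5^2 = (5^1)^2 = 5^2 = 25
5^4 = (5^2)^2 = 25^2 = 625
5^8 = (5^4)^2 = 625^2 = 390625

Result: 390625
Multiplications needed: 3 (3 lines after 5^1)

5^8 = 390625. Using exponentiation by squaring, this requires 3 multiplications. The key idea: if the exponent is even, square the half-power; if odd, multiply by the base once.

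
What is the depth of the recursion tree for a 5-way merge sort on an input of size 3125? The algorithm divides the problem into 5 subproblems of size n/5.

For divide and conquer with division factor 5:

Problem sizes at each level:
Level 0: 3125
Level 1: 625
Level 2: 125
Level 3: 25
Level 4: 5
Level 5: 1

The root is level 0 and the size-1 base case is level 5 (the tree spans levels 0 through 5, i.e. 6 levels counting the root), so the depth is the number of divisions: log_5(3125) = 5

The recursion tree depth is log_5(3125) = 5. At each level, the problem size is divided by 5, so it takes 5 divisions to reduce to a base case of size 1. The algorithm makes 5 recursive calls at each level.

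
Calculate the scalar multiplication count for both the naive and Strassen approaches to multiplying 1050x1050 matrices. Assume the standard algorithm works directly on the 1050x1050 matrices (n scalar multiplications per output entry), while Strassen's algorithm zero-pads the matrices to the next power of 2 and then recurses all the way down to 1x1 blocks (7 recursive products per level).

Matrix multiplication for 1050x1050 matrices:

Strassen's algorithm requires power-of-2 dimensions. Pad 1050x1050 to 2048x2048 (next power of 2).

Standard algorithm: 1050^3 = 1157625000 multiplications
Strassen's algorithm: 7^(log2(2048)) = 7^11 = 1977326743 multiplications
Difference: 1157625000 - 1977326743 = -819701743 (Strassen uses MORE here due to padding overhead — for small or just-over-power-of-2 n, padding can outweigh the per-level savings)

Standard: 1157625000 multiplications (1050^3). Strassen: 1977326743 multiplications (7^11, after padding to 2048x2048). Strassen reduces 8 recursive multiplications to 7 at each level.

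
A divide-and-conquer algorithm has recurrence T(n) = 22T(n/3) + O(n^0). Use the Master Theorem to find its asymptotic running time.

Master Theorem for T(n) = 22T(n/3) + O(n^0):

a = 22, b = 3, c = 0
log_b(a) = log_3(22) = 2.8136

Case 1: c = 0 < log_3(22) = 2.8136
T(n) = O(n^(log_3 22))

For T(n) = 22T(n/3) + O(n^0): log_3(22) = 2.8136. This is Case 1 of the Master Theorem (c < log_b(a), work dominated by leaves), giving O(n^(log_3 22)).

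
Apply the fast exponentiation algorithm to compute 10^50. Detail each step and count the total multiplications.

Computing 10^50 by squaring (build up from 10^1; each line after the first costs one multiplication):

10^1 = 10
10^2 = (10^1)^2 = 10^2 = 100
10^3 = 10 * 10^2 = 10 * 100 = 1000
10^6 = (10^3)^2 = 1000^2 = 1000000
10^12 = (10^6)^2 = 1000000^2 = 1000000000000
10^24 = (10^12)^2 = 1000000000000^2 = 1000000000000000000000000
10^25 = 10 * 10^24 = 10 * 1000000000000000000000000 = 10000000000000000000000000
10^50 = (10^25)^2 = 10000000000000000000000000^2 = 100000000000000000000000000000000000000000000000000

Result: 100000000000000000000000000000000000000000000000000
Multiplications needed: 7 (7 lines after 10^1)

10^50 = 100000000000000000000000000000000000000000000000000. Using exponentiation by squaring, this requires 7 multiplications. The key idea: if the exponent is even, square the half-power; if odd, multiply by the base once.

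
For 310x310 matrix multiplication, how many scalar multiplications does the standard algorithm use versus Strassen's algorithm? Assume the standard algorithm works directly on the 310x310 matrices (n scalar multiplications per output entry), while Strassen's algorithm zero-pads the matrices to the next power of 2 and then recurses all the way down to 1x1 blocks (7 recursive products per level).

Matrix multiplication for 310x310 matrices:

Strassen's algorithm requires power-of-2 dimensions. Pad 310x310 to 512x512 (next power of 2).

Standard algorithm: 310^3 = 29791000 multiplications
Strassen's algorithm: 7^(log2(512)) = 7^9 = 40353607 multiplications
Difference: 29791000 - 40353607 = -10562607 (Strassen uses MORE here due to padding overhead — for small or just-over-power-of-2 n, padding can outweigh the per-level savings)

Standard: 29791000 multiplications (310^3). Strassen: 40353607 multiplications (7^9, after padding to 512x512). Strassen reduces 8 recursive multiplications to 7 at each level.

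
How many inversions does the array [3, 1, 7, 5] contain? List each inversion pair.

Finding inversions in [3, 1, 7, 5]:

(0, 1): arr[0]=3 > arr[1]=1
(2, 3): arr[2]=7 > arr[3]=5

Total inversions: 2

The array has 2 inversion(s): (0,1), (2,3). Each pair (i,j) satisfies i < j and arr[i] > arr[j].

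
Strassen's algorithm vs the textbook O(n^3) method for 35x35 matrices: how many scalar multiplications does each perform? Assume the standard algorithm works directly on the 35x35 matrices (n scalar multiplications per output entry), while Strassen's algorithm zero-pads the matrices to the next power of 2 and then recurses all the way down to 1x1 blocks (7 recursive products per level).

Matrix multiplication for 35x35 matrices:

Strassen's algorithm requires power-of-2 dimensions. Pad 35x35 to 64x64 (next power of 2).

Standard algorithm: 35^3 = 42875 multiplications
Strassen's algorithm: 7^(log2(64)) = 7^6 = 117649 multiplications
Difference: 42875 - 117649 = -74774 (Strassen uses MORE here due to padding overhead — for small or just-over-power-of-2 n, padding can outweigh the per-level savings)

Standard: 42875 multiplications (35^3). Strassen: 117649 multiplications (7^6, after padding to 64x64). Strassen reduces 8 recursive multiplications to 7 at each level.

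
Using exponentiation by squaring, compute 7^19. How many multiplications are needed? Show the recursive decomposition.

Computing 7^19 by squaring (build up from 7^1; each line after the first costs one multiplication):

7^1 = 7
7^2 = (7^1)^2 = 7^2 = 49
7^4 = (7^2)^2 = 49^2 = 2401
7^8 = (7^4)^2 = 2401^2 = 5764801
7^9 = 7 * 7^8 = 7 * 5764801 = 40353607
7^18 = (7^9)^2 = 40353607^2 = 1628413597910449
7^19 = 7 * 7^18 = 7 * 1628413597910449 = 11398895185373143

Result: 11398895185373143
Multiplications needed: 6 (6 lines after 7^1)

7^19 = 11398895185373143. Using exponentiation by squaring, this requires 6 multiplications. The key idea: if the exponent is even, square the half-power; if odd, multiply by the base once.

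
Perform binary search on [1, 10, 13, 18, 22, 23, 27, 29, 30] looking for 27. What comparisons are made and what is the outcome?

Binary search for 27 in [1, 10, 13, 18, 22, 23, 27, 29, 30]:

lo=0, hi=8, mid=4, arr[mid]=22 -> 22 < 27, search right half
lo=5, hi=8, mid=6, arr[mid]=27 -> Found target at index 6!

Binary search finds 27 at index 6 after 2 comparisons. The search repeatedly halves the search space by comparing with the middle element.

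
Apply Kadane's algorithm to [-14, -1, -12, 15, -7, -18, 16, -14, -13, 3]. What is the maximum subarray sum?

Using Kadane's algorithm on [-14, -1, -12, 15, -7, -18, 16, -14, -13, 3]:

Scanning through the array:
Position 1 (value -1): max_ending_here = -1, max_so_far = -1
Position 2 (value -12): max_ending_here = -12, max_so_far = -1
Position 3 (value 15): max_ending_here = 15, max_so_far = 15
Position 4 (value -7): max_ending_here = 8, max_so_far = 15
Position 5 (value -18): max_ending_here = -10, max_so_far = 15
Position 6 (value 16): max_ending_here = 16, max_so_far = 16
Position 7 (value -14): max_ending_here = 2, max_so_far = 16
Position 8 (value -13): max_ending_here = -11, max_so_far = 16
Position 9 (value 3): max_ending_here = 3, max_so_far = 16

Maximum subarray: [16]
Maximum sum: 16

The maximum subarray is [16] with sum 16. This subarray runs from index 6 to index 6.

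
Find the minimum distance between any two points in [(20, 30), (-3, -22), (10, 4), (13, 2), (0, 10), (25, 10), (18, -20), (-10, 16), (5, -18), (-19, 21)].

Computing all pairwise distances among 10 points:

d((20, 30), (-3, -22)) = 56.8595
d((20, 30), (10, 4)) = 27.8568
d((20, 30), (13, 2)) = 28.8617
d((20, 30), (0, 10)) = 28.2843
d((20, 30), (25, 10)) = 20.6155
d((20, 30), (18, -20)) = 50.04
d((20, 30), (-10, 16)) = 33.1059
d((20, 30), (5, -18)) = 50.2892
d((20, 30), (-19, 21)) = 40.025
d((-3, -22), (10, 4)) = 29.0689
d((-3, -22), (13, 2)) = 28.8444
d((-3, -22), (0, 10)) = 32.1403
d((-3, -22), (25, 10)) = 42.5206
d((-3, -22), (18, -20)) = 21.095
d((-3, -22), (-10, 16)) = 38.6394
d((-3, -22), (5, -18)) = 8.9443
d((-3, -22), (-19, 21)) = 45.8803
d((10, 4), (13, 2)) = 3.6056 <-- minimum
d((10, 4), (0, 10)) = 11.6619
d((10, 4), (25, 10)) = 16.1555
d((10, 4), (18, -20)) = 25.2982
d((10, 4), (-10, 16)) = 23.3238
d((10, 4), (5, -18)) = 22.561
d((10, 4), (-19, 21)) = 33.6155
d((13, 2), (0, 10)) = 15.2643
d((13, 2), (25, 10)) = 14.4222
d((13, 2), (18, -20)) = 22.561
d((13, 2), (-10, 16)) = 26.9258
d((13, 2), (5, -18)) = 21.5407
d((13, 2), (-19, 21)) = 37.2156
d((0, 10), (25, 10)) = 25.0
d((0, 10), (18, -20)) = 34.9857
d((0, 10), (-10, 16)) = 11.6619
d((0, 10), (5, -18)) = 28.4429
d((0, 10), (-19, 21)) = 21.9545
d((25, 10), (18, -20)) = 30.8058
d((25, 10), (-10, 16)) = 35.5106
d((25, 10), (5, -18)) = 34.4093
d((25, 10), (-19, 21)) = 45.3542
d((18, -20), (-10, 16)) = 45.607
d((18, -20), (5, -18)) = 13.1529
d((18, -20), (-19, 21)) = 55.2268
d((-10, 16), (5, -18)) = 37.1618
d((-10, 16), (-19, 21)) = 10.2956
d((5, -18), (-19, 21)) = 45.793

Closest pair: (10, 4) and (13, 2) with distance 3.6056

The closest pair is (10, 4) and (13, 2) with Euclidean distance 3.6056. For 10 points, brute-force pairwise comparison is shown above. For large n, the divide-and-conquer algorithm (sort by x, recurse on halves, check the dividing strip) achieves O(n log n).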